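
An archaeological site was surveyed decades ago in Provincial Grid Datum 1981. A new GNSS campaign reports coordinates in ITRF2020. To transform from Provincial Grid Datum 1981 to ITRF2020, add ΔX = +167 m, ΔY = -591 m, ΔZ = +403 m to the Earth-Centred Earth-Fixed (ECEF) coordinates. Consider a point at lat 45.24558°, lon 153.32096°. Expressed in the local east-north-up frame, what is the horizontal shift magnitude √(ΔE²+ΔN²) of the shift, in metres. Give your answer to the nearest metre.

735 m

At φ = 45.24558°, λ = 153.32096°: sin φ = 0.710131, cos φ = 0.704070, sin λ = 0.448992, cos λ = -0.893536.
ΔE = −sin λ·ΔX + cos λ·ΔY = −(0.448992)·(167) + (-0.893536)·(-591) = 453.10 m.
ΔN = −sin φ cos λ·ΔX − sin φ sin λ·ΔY + cos φ·ΔZ = −(0.710131)(-0.893536)(167) − (0.710131)(0.448992)(-591) + (0.704070)(403) = 578.14 m.
Horizontal magnitude = √(ΔE² + ΔN²) = √(453.10² + 578.14²) = 734.54 m.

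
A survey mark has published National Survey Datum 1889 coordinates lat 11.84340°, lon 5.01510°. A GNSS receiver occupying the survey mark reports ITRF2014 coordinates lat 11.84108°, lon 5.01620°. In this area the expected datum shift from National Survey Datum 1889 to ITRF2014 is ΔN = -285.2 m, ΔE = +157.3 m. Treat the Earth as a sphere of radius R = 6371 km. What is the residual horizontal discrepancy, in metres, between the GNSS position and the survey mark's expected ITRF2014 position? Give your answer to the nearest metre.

46 m

Observed coordinate differences: Δφ = -0.00232°, Δλ = +0.00110°.
Converting to metres (1° lat = 111195 m, cos φ = 0.978712): observed ΔN = -258.0 m, observed ΔE = 119.7 m.
Subtracting the expected shift leaves a residual of -258.0 − (-285.2) = 27.2 m north and 119.7 − (157.3) = -37.6 m east.
Residual distance = √(27.2² + (-37.6)²) = 46.4 m.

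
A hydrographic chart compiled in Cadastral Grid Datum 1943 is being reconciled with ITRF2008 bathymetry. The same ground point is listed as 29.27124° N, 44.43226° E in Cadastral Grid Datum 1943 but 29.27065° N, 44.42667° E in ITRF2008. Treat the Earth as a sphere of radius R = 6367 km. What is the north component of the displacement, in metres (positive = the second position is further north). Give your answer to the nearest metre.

Δφ = 29.27065° − 29.27124° = -0.00059°; Δλ = 44.42667° − 44.43226° = -0.00559°.
1° along a meridian = πR/180 = 111125 m.
ΔN = Δφ × 111125 = -65.6 m; ΔE = Δλ × 111125 × cos(29.27124°) = -0.00559 × 111125 × 0.872315 = -541.9 m.

ΔN = -66 m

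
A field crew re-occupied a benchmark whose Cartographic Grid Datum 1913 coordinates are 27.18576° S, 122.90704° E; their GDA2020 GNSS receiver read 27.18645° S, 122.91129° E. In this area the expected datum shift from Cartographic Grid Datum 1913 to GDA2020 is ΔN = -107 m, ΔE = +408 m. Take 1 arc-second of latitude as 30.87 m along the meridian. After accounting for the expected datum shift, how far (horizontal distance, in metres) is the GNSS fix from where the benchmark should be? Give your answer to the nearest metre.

Observed coordinate differences: Δφ = -0.00069°, Δλ = +0.00425°.
Converting to metres (1° lat = 111132 m, cos φ = 0.889530): observed ΔN = -76.7 m, observed ΔE = 420.1 m.
Subtracting the expected shift leaves a residual of -76.7 − (-107) = 30.3 m north and 420.1 − (408) = 12.1 m east.
Residual distance = √(30.3² + 12.1²) = 32.7 m.

33 m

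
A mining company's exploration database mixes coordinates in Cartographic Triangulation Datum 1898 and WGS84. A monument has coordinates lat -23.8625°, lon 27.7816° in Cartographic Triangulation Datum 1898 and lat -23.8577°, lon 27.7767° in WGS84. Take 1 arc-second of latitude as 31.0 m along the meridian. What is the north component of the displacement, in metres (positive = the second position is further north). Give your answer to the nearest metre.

ΔN = 536 m

Δφ = -23.8577° − -23.8625° = +0.0048°; Δλ = 27.7767° − 27.7816° = -0.0049°.
1° of latitude = 3600 × 31.00 = 111600 m.
ΔN = Δφ × 111600 = 535.7 m; ΔE = Δλ × 111600 × cos(-23.8625°) = -0.0049 × 111600 × 0.914519 = -500.1 m.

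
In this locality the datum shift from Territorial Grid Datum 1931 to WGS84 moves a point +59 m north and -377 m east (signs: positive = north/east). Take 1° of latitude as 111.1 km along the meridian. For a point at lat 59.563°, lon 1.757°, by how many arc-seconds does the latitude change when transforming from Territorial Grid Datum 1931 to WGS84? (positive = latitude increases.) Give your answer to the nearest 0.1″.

Δφ = 1.9″

1° of latitude = 111.1 km, so Δφ = 59.0 / 111100 = 0.0005311° = 1.912″.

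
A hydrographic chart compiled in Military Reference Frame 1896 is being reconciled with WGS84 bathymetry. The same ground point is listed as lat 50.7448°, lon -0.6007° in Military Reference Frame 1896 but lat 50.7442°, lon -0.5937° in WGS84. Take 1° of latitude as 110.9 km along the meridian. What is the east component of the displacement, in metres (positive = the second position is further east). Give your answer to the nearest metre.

Δφ = 50.7442° − 50.7448° = -0.0006°; Δλ = -0.5937° − -0.6007° = +0.0070°.
ΔN = Δφ × 110900 = -66.5 m; ΔE = Δλ × 110900 × cos(50.7448°) = +0.0070 × 110900 × 0.632776 = 491.2 m.

ΔE = 491 m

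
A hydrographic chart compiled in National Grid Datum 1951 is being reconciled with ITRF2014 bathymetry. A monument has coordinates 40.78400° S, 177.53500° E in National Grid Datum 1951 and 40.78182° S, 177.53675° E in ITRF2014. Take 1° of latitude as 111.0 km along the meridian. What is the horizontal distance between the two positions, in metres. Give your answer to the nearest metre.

Δφ = -40.78182° − -40.78400° = +0.00218°; Δλ = 177.53675° − 177.53500° = +0.00175°.
ΔN = Δφ × 111000 = 242.0 m; ΔE = Δλ × 111000 × cos(-40.78400°) = +0.00175 × 111000 × 0.757177 = 147.1 m.
Distance = √(ΔE² + ΔN²) = √(147.1² + 242.0²) = 283.2 m.

283 m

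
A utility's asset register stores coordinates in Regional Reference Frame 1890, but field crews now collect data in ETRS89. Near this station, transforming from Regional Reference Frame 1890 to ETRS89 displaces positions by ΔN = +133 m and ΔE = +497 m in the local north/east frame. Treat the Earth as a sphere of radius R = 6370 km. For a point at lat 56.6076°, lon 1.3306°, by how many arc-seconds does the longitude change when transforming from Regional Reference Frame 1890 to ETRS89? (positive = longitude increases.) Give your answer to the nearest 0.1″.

At latitude 56.6076°, cos φ = 0.550370.
One radian of longitude at latitude φ spans R cos φ, so Δλ = ΔE / (R cos φ) = 497.0 / (6370000 × 0.550370) = 1.4176e-04 rad = 29.241″.

Δλ = 29.2″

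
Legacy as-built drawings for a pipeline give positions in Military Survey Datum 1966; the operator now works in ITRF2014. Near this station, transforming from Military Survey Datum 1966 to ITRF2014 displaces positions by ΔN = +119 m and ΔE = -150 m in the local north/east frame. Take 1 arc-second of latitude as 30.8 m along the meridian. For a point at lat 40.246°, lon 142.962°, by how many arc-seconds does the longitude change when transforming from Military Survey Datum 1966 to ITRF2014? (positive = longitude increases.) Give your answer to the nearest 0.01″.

Δλ = -6.38″

At latitude 40.246°, cos φ = 0.763278.
1″ of longitude at this latitude = 30.80 × cos φ = 23.5089 m, so Δλ = -150.0 / 23.5089 = -6.381″.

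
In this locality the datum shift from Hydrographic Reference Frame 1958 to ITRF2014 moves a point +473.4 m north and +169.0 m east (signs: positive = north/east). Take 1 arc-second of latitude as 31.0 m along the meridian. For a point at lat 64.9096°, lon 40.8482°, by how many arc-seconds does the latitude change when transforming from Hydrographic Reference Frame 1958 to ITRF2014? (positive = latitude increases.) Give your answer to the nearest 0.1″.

Δφ = 15.3″

1″ of latitude = 31.00 m, so Δφ = 473.4 / 31.00 = 15.271″.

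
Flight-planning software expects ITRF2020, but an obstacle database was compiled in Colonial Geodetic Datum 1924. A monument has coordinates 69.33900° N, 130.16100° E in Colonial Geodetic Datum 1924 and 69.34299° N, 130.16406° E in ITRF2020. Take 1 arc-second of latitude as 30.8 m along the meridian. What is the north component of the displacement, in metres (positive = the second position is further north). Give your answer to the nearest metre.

ΔN = 442 m

Δφ = 69.34299° − 69.33900° = +0.00399°; Δλ = 130.16406° − 130.16100° = +0.00306°.
1° of latitude = 3600 × 30.80 = 110880 m.
ΔN = Δφ × 110880 = 442.4 m; ΔE = Δλ × 110880 × cos(69.33900°) = +0.00306 × 110880 × 0.352838 = 119.7 m.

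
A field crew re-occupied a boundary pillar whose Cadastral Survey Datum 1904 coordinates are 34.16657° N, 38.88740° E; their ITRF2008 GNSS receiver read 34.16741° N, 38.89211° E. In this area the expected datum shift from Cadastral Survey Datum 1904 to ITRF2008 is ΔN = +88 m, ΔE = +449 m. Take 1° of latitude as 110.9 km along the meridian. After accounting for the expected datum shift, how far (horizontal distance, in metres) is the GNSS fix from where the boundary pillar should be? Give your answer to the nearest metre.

18 m

Observed coordinate differences: Δφ = +0.00084°, Δλ = +0.00471°.
Converting to metres (1° lat = 110900 m, cos φ = 0.827408): observed ΔN = 93.2 m, observed ΔE = 432.2 m.
Subtracting the expected shift leaves a residual of 93.2 − (88) = 5.2 m north and 432.2 − (449) = -16.8 m east.
Residual distance = √(5.2² + (-16.8)²) = 17.6 m.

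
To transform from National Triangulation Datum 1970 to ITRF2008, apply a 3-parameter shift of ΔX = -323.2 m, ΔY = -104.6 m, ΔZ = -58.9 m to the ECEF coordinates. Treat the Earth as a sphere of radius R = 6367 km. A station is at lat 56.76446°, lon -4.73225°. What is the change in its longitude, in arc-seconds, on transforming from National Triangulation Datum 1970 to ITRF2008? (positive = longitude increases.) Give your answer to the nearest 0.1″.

Δλ = -7.7″

sin φ = 0.836425, cos φ = 0.548082, sin λ = -0.082499, cos λ = 0.996591.
East component: ΔE = −sin λ·ΔX + cos λ·ΔY = −(-0.082499)(-323.2) + (0.996591)(-104.6) = -130.91 m.
1° of latitude spans πR/180 = 111125 m; at latitude φ, 1° of longitude spans that × cos φ = 60905.7 m, so Δλ = -130.91 / 60905.7 × 3600 = -7.738″.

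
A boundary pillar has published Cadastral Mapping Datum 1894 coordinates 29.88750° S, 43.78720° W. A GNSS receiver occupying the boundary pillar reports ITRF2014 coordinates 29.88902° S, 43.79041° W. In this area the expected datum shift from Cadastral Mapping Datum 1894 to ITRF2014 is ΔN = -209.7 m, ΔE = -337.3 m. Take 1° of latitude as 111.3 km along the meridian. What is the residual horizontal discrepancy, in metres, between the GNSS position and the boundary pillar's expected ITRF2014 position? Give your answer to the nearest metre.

Observed coordinate differences: Δφ = -0.00152°, Δλ = -0.00321°.
Converting to metres (1° lat = 111300 m, cos φ = 0.867005): observed ΔN = -169.2 m, observed ΔE = -309.8 m.
Subtracting the expected shift leaves a residual of -169.2 − (-209.7) = 40.5 m north and -309.8 − (-337.3) = 27.5 m east.
Residual distance = √(40.5² + 27.5²) = 49.0 m.

49 m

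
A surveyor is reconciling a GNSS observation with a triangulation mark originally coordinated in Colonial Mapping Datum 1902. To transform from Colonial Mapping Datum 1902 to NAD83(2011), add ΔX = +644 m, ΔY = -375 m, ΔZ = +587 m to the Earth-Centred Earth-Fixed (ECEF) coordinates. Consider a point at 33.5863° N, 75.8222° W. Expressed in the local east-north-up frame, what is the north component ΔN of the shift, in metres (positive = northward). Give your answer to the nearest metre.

At φ = 33.5863°, λ = -75.8222°: sin φ = 0.553192, cos φ = 0.833054, sin λ = -0.969540, cos λ = 0.244932.
ΔN = −sin φ cos λ·ΔX − sin φ sin λ·ΔY + cos φ·ΔZ = −(0.553192)(0.244932)(644) − (0.553192)(-0.969540)(-375) + (0.833054)(587) = 200.62 m.

ΔN = 201 m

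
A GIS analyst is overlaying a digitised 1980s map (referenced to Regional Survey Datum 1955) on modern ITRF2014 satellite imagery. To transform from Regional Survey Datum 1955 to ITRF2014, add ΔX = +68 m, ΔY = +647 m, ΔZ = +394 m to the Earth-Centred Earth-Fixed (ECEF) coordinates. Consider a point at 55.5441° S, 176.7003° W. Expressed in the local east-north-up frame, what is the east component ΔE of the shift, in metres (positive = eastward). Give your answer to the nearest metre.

ΔE = -642 m

At φ = -55.5441°, λ = -176.7003°: sin φ = -0.824562, cos φ = 0.565772, sin λ = -0.057559, cos λ = -0.998342.
ΔE = −sin λ·ΔX + cos λ·ΔY = −(-0.057559)·(68) + (-0.998342)·(647) = -642.01 m.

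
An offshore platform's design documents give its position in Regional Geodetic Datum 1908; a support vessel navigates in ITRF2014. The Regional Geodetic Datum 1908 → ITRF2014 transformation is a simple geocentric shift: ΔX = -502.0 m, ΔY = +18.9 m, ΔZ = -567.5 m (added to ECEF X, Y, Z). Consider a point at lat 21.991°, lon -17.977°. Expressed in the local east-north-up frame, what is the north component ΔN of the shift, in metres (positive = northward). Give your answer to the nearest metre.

ΔN = -345 m

The local north axis is (−sin φ cos λ, −sin φ sin λ, cos φ), giving ΔN = 178.802 + 2.184 − 526.210 = -345.22 m.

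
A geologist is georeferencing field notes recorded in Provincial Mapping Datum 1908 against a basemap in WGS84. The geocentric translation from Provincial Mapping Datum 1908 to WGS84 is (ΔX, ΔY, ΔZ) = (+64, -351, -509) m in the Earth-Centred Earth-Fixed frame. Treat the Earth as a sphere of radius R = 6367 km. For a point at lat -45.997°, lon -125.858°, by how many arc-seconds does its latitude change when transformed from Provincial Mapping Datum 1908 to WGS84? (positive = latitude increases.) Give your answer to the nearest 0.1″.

Δφ = -5.7″

sin φ = -0.719303, cos φ = 0.694696, sin λ = -0.810471, cos λ = -0.585778.
North component: ΔN = −sin φ cos λ·ΔX − sin φ sin λ·ΔY + cos φ·ΔZ = −(-0.719303)(-0.585778)(64) − (-0.719303)(-0.810471)(-351) + (0.694696)(-509) = -175.94 m.
1° of latitude spans πR/180 = 111125 m, so Δφ = -175.94 / 111125 × 3600 = -5.700″.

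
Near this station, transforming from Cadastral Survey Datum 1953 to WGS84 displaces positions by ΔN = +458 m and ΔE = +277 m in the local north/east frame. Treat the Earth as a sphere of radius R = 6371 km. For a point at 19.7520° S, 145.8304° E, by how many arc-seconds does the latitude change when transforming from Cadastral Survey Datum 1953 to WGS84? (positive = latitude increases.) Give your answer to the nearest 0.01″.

On a sphere of radius R, 1 rad of latitude = R, so Δφ = ΔN / R = 458.0 / 6371000 = 7.1888e-05 rad = 14.828″.

Δφ = 14.83″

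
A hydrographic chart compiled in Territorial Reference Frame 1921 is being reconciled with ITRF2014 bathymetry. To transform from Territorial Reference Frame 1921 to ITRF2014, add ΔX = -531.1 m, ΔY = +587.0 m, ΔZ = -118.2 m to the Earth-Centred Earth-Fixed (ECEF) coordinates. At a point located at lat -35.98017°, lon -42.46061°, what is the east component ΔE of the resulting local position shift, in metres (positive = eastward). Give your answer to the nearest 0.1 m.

At φ = -35.98017°, λ = -42.46061°: sin φ = -0.587505, cos φ = 0.809220, sin λ = -0.675083, cos λ = 0.737742.
ΔE = −sin λ·ΔX + cos λ·ΔY = −(-0.675083)·(-531.1) + (0.737742)·(587.0) = 74.52 m.

ΔE = 74.5 m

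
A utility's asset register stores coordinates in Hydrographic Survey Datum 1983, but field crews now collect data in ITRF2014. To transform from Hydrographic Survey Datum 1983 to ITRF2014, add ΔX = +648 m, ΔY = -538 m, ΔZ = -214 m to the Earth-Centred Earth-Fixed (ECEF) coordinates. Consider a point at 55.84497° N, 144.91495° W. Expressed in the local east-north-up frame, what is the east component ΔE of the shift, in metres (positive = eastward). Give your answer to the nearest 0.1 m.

The local east axis at (φ, λ) is (−sin λ, cos λ, 0), so ΔE = −sin(-144.91495°)·648 + cos(-144.91495°)·(-538) = 812.71 m.

ΔE = 812.7 m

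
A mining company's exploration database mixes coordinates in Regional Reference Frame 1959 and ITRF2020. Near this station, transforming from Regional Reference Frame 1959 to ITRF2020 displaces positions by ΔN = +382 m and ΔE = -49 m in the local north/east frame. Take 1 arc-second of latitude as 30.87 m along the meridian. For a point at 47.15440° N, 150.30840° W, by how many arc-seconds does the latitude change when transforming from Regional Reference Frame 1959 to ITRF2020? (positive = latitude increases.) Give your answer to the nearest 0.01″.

Δφ = 12.37″

1″ of latitude = 30.87 m, so Δφ = 382.0 / 30.87 = 12.374″.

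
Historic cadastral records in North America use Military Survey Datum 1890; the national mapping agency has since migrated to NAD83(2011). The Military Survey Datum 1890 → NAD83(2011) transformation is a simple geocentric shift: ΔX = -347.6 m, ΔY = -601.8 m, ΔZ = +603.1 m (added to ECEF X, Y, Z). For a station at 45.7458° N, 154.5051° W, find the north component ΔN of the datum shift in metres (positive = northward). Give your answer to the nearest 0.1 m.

At φ = 45.7458°, λ = -154.5051°: sin φ = 0.716251, cos φ = 0.697843, sin λ = -0.430431, cos λ = -0.902624.
ΔN = −sin φ cos λ·ΔX − sin φ sin λ·ΔY + cos φ·ΔZ = −(0.716251)(-0.902624)(-347.6) − (0.716251)(-0.430431)(-601.8) + (0.697843)(603.1) = 10.61 m.

ΔN = 10.6 m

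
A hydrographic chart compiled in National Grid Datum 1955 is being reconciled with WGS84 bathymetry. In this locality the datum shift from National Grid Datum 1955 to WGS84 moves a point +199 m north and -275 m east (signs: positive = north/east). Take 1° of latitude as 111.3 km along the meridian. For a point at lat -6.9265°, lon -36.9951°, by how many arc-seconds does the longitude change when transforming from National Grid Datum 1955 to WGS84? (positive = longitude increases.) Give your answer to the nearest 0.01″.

At latitude -6.9265°, cos φ = 0.992702.
1° of longitude at this latitude = 111.3 × cos φ = 110.49 km, so Δλ = -275.0 / 110487.7 = -0.0024890° = -8.960″.

Δλ = -8.96″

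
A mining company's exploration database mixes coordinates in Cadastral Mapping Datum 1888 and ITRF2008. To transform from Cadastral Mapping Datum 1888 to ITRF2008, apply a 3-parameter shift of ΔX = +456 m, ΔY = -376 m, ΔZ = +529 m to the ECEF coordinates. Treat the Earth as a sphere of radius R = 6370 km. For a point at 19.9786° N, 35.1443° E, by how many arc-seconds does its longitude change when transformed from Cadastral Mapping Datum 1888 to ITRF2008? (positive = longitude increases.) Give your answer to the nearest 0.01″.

Δλ = -19.64″

sin φ = 0.341669, cos φ = 0.939820, sin λ = 0.575638, cos λ = 0.817705.
East component: ΔE = −sin λ·ΔX + cos λ·ΔY = −(0.575638)(456) + (0.817705)(-376) = -569.95 m.
1° of latitude spans πR/180 = 111177 m; at latitude φ, 1° of longitude spans that × cos φ = 104486.8 m, so Δλ = -569.95 / 104486.8 × 3600 = -19.637″.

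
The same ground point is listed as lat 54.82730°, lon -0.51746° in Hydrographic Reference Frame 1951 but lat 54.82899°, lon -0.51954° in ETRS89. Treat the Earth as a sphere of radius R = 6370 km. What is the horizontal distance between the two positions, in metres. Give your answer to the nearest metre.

Δφ = 54.82899° − 54.82730° = +0.00169°; Δλ = -0.51954° − -0.51746° = -0.00208°.
1° along a meridian = πR/180 = 111177 m.
ΔN = Δφ × 111177 = 187.9 m; ΔE = Δλ × 111177 × cos(54.82730°) = -0.00208 × 111177 × 0.576043 = -133.2 m.
Distance = √(ΔE² + ΔN²) = √((-133.2)² + 187.9²) = 230.3 m.

230 m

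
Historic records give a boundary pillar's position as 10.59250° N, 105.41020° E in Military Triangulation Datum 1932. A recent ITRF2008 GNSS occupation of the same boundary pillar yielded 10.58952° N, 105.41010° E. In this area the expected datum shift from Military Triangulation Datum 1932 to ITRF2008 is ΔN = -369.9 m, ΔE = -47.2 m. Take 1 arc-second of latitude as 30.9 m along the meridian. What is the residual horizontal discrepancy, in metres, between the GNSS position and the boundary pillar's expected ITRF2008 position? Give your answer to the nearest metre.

Observed coordinate differences: Δφ = -0.00298°, Δλ = -0.00010°.
Converting to metres (1° lat = 111240 m, cos φ = 0.982959): observed ΔN = -331.5 m, observed ΔE = -10.9 m.
Subtracting the expected shift leaves a residual of -331.5 − (-369.9) = 38.4 m north and -10.9 − (-47.2) = 36.3 m east.
Residual distance = √(38.4² + 36.3²) = 52.8 m.

53 m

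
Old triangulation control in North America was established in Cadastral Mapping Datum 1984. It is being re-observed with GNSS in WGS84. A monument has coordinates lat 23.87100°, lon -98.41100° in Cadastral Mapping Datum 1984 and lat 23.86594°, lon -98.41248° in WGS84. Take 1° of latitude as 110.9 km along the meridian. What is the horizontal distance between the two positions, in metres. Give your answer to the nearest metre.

Δφ = 23.86594° − 23.87100° = -0.00506°; Δλ = -98.41248° − -98.41100° = -0.00148°.
ΔN = Δφ × 110900 = -561.2 m; ΔE = Δλ × 110900 × cos(23.87100°) = -0.00148 × 110900 × 0.914459 = -150.1 m.
Distance = √(ΔE² + ΔN²) = √((-150.1)² + (-561.2)²) = 580.9 m.

581 m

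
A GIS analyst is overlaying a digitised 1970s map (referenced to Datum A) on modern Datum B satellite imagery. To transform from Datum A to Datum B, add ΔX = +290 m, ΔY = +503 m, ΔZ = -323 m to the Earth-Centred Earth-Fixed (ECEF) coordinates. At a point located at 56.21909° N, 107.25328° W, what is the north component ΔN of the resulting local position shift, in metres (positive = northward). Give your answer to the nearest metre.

The local north axis is (−sin φ cos λ, −sin φ sin λ, cos φ), giving ΔN = 71.491 + 399.266 − 179.594 = 291.16 m.

ΔN = 291 m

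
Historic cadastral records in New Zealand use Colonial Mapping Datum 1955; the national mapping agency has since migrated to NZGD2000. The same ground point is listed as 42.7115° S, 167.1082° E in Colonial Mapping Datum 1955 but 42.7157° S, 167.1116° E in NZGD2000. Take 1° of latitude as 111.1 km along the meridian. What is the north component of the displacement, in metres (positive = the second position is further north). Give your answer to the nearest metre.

ΔN = -467 m

Δφ = -42.7157° − -42.7115° = -0.0042°; Δλ = 167.1116° − 167.1082° = +0.0034°.
ΔN = Δφ × 111100 = -466.6 m; ΔE = Δλ × 111100 × cos(-42.7115°) = +0.0034 × 111100 × 0.734778 = 277.6 m.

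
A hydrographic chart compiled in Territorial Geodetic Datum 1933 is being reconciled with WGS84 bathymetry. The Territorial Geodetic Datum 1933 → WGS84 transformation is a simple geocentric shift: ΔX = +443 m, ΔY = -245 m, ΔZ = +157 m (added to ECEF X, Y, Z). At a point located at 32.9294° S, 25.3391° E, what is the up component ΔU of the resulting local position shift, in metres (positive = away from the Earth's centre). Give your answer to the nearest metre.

ΔU = 163 m

The local up (radial) axis is (cos φ cos λ, cos φ sin λ, sin φ), giving ΔU = 336.055 − 88.008 − 85.346 = 162.70 m.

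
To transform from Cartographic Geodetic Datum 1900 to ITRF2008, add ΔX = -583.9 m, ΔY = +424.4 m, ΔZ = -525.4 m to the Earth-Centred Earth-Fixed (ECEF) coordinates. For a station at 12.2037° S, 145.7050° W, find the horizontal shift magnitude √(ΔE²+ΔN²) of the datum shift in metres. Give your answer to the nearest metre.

822 m

At φ = -12.2037°, λ = -145.7050°: sin φ = -0.211388, cos φ = 0.977402, sin λ = -0.563454, cos λ = -0.826147.
ΔE = −sin λ·ΔX + cos λ·ΔY = −(-0.563454)·(-583.9) + (-0.826147)·(424.4) = -679.62 m.
ΔN = −sin φ cos λ·ΔX − sin φ sin λ·ΔY + cos φ·ΔZ = −(-0.211388)(-0.826147)(-583.9) − (-0.211388)(-0.563454)(424.4) + (0.977402)(-525.4) = -462.11 m.
Horizontal magnitude = √(ΔE² + ΔN²) = √((-679.62)² + (-462.11)²) = 821.84 m.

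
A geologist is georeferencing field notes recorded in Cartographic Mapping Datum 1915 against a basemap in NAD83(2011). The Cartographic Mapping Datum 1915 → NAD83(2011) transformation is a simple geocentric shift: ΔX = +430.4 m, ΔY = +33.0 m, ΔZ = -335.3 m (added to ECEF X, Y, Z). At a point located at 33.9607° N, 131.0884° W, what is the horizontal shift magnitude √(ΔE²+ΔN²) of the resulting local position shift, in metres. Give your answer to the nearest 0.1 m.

The local east axis at (φ, λ) is (−sin λ, cos λ, 0), so ΔE = −sin(-131.0884°)·430.4 + cos(-131.0884°)·33.0 = 302.70 m.
The local north axis is (−sin φ cos λ, −sin φ sin λ, cos φ), giving ΔN = 158.017 + 13.894 − 278.105 = -106.19 m.
Horizontal magnitude = √(ΔE² + ΔN²) = √(302.70² + (-106.19)²) = 320.79 m.

320.8 m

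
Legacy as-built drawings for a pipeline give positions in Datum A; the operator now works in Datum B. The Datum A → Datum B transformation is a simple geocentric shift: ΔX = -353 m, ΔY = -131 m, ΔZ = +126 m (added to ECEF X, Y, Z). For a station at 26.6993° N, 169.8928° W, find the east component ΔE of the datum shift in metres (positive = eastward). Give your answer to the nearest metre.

ΔE = 67 m

The local east axis at (φ, λ) is (−sin λ, cos λ, 0), so ΔE = −sin(-169.8928°)·(-353) + cos(-169.8928°)·(-131) = 67.02 m.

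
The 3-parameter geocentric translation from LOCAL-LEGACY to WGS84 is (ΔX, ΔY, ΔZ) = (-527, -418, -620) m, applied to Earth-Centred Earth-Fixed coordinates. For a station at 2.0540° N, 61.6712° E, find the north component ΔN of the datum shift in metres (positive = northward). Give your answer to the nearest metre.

At φ = 2.0540°, λ = 61.6712°: sin φ = 0.035841, cos φ = 0.999357, sin λ = 0.880239, cos λ = 0.474531.
ΔN = −sin φ cos λ·ΔX − sin φ sin λ·ΔY + cos φ·ΔZ = −(0.035841)(0.474531)(-527) − (0.035841)(0.880239)(-418) + (0.999357)(-620) = -597.45 m.

ΔN = -597 m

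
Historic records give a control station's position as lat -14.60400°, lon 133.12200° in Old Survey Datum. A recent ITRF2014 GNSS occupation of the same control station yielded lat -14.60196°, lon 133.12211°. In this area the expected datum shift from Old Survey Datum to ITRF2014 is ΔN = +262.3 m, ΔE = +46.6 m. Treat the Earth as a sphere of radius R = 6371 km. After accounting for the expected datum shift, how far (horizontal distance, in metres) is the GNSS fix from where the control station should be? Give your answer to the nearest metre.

50 m

Observed coordinate differences: Δφ = +0.00204°, Δλ = +0.00011°.
Converting to metres (1° lat = 111195 m, cos φ = 0.967692): observed ΔN = 226.8 m, observed ΔE = 11.8 m.
Subtracting the expected shift leaves a residual of 226.8 − (262.3) = -35.5 m north and 11.8 − (46.6) = -34.8 m east.
Residual distance = √((-35.5)² + (-34.8)²) = 49.7 m.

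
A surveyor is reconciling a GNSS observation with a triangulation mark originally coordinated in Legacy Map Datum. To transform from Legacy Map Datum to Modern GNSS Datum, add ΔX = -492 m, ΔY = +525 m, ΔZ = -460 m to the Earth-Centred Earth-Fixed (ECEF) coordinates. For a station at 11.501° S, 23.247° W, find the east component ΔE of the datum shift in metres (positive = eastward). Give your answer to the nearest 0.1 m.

ΔE = 288.2 m

The local east axis at (φ, λ) is (−sin λ, cos λ, 0), so ΔE = −sin(-23.247°)·(-492) + cos(-23.247°)·525 = 288.19 m.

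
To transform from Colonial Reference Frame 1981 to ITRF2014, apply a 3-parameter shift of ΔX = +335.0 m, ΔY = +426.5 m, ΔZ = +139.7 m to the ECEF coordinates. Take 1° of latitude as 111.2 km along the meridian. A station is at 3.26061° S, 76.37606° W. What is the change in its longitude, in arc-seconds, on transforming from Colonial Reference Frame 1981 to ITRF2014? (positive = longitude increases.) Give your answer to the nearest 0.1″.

sin φ = -0.056878, cos φ = 0.998381, sin λ = -0.971863, cos λ = 0.235548.
East component: ΔE = −sin λ·ΔX + cos λ·ΔY = −(-0.971863)(335.0) + (0.235548)(426.5) = 426.04 m.
1° of latitude spans 111200 m; at latitude φ, 1° of longitude spans that × cos φ = 111020.0 m, so Δλ = 426.04 / 111020.0 × 3600 = 13.815″.

Δλ = 13.8″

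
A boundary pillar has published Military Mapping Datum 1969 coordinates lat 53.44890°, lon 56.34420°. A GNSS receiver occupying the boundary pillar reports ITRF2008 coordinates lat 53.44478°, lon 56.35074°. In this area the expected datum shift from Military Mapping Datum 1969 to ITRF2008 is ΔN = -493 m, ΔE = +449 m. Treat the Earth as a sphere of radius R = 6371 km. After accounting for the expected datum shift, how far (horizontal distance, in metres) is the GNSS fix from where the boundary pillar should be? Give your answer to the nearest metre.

Observed coordinate differences: Δφ = -0.00412°, Δλ = +0.00654°.
Converting to metres (1° lat = 111195 m, cos φ = 0.595539): observed ΔN = -458.1 m, observed ΔE = 433.1 m.
Subtracting the expected shift leaves a residual of -458.1 − (-493) = 34.9 m north and 433.1 − (449) = -15.9 m east.
Residual distance = √(34.9² + (-15.9)²) = 38.3 m.

38 m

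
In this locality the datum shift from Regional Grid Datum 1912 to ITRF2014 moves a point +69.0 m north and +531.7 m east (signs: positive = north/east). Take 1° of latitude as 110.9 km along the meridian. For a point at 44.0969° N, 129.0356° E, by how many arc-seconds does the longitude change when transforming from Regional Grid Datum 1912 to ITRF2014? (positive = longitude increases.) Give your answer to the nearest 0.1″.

At latitude 44.0969°, cos φ = 0.718164.
1° of longitude at this latitude = 110.9 × cos φ = 79.64 km, so Δλ = 531.7 / 79644.4 = 0.0066759° = 24.033″.

Δλ = 24.0″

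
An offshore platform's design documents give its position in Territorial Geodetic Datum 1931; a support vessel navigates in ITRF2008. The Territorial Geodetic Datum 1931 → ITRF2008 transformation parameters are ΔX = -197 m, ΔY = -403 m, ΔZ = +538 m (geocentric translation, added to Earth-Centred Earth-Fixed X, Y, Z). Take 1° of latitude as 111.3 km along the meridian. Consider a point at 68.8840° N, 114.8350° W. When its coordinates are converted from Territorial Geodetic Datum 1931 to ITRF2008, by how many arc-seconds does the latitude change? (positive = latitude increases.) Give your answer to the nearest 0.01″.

Δφ = -7.26″

sin φ = 0.932853, cos φ = 0.360257, sin λ = -0.907521, cos λ = -0.420007.
North component: ΔN = −sin φ cos λ·ΔX − sin φ sin λ·ΔY + cos φ·ΔZ = −(0.932853)(-0.420007)(-197) − (0.932853)(-0.907521)(-403) + (0.360257)(538) = -224.54 m.
1° of latitude spans 111300 m, so Δφ = -224.54 / 111300 × 3600 = -7.263″.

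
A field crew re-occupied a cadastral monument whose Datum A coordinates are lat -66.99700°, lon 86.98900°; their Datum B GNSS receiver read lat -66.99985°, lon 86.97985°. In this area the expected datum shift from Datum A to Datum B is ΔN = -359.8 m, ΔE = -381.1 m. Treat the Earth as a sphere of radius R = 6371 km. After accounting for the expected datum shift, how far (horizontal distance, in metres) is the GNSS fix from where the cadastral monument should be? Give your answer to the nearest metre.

Observed coordinate differences: Δφ = -0.00285°, Δλ = -0.00915°.
Converting to metres (1° lat = 111195 m, cos φ = 0.390779): observed ΔN = -316.9 m, observed ΔE = -397.6 m.
Subtracting the expected shift leaves a residual of -316.9 − (-359.8) = 42.9 m north and -397.6 − (-381.1) = -16.5 m east.
Residual distance = √(42.9² + (-16.5)²) = 46.0 m.

46 m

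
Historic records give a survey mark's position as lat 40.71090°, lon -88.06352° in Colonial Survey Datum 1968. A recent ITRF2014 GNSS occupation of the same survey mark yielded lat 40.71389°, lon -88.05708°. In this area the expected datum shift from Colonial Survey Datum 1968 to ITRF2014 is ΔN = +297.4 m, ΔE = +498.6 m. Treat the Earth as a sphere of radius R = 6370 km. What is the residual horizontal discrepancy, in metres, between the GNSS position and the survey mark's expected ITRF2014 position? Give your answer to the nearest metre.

Observed coordinate differences: Δφ = +0.00299°, Δλ = +0.00644°.
Converting to metres (1° lat = 111177 m, cos φ = 0.758010): observed ΔN = 332.4 m, observed ΔE = 542.7 m.
Subtracting the expected shift leaves a residual of 332.4 − (297.4) = 35.0 m north and 542.7 − (498.6) = 44.1 m east.
Residual distance = √(35.0² + 44.1²) = 56.3 m.

56 m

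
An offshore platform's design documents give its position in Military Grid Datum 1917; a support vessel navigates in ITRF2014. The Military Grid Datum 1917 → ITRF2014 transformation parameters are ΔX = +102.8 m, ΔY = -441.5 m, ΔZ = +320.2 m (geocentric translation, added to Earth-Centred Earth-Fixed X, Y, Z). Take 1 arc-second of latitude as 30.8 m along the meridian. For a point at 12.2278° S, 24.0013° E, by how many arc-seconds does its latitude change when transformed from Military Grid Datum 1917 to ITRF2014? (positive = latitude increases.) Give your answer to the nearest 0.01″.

Δφ = 9.57″

sin φ = -0.211799, cos φ = 0.977313, sin λ = 0.406757, cos λ = 0.913536.
North component: ΔN = −sin φ cos λ·ΔX − sin φ sin λ·ΔY + cos φ·ΔZ = −(-0.211799)(0.913536)(102.8) − (-0.211799)(0.406757)(-441.5) + (0.977313)(320.2) = 294.79 m.
1° of latitude spans 3600 × 30.80 = 110880 m, so Δφ = 294.79 / 110880 × 3600 = 9.571″.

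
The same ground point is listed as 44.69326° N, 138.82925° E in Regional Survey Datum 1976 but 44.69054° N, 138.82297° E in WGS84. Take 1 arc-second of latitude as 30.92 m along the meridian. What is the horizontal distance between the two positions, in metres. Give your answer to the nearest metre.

582 m

Δφ = 44.69054° − 44.69326° = -0.00272°; Δλ = 138.82297° − 138.82925° = -0.00628°.
1° of latitude = 3600 × 30.92 = 111312 m.
ΔN = Δφ × 111312 = -302.8 m; ΔE = Δλ × 111312 × cos(44.69326°) = -0.00628 × 111312 × 0.710882 = -496.9 m.
Distance = √(ΔE² + ΔN²) = √((-496.9)² + (-302.8)²) = 581.9 m.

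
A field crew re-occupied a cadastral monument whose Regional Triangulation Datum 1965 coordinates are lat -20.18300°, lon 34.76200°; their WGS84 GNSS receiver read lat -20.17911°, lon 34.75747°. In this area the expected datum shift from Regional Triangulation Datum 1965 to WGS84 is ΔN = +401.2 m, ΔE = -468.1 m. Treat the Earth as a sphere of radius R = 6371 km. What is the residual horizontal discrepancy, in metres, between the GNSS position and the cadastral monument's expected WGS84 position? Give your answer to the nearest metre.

32 m

Observed coordinate differences: Δφ = +0.00389°, Δλ = -0.00453°.
Converting to metres (1° lat = 111195 m, cos φ = 0.938595): observed ΔN = 432.5 m, observed ΔE = -472.8 m.
Subtracting the expected shift leaves a residual of 432.5 − (401.2) = 31.3 m north and -472.8 − (-468.1) = -4.7 m east.
Residual distance = √(31.3² + (-4.7)²) = 31.7 m.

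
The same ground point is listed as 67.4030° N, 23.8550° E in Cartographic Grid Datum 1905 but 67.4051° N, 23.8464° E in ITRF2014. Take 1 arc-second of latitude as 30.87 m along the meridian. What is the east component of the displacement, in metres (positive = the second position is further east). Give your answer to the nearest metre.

Δφ = 67.4051° − 67.4030° = +0.0021°; Δλ = 23.8464° − 23.8550° = -0.0086°.
1° of latitude = 3600 × 30.87 = 111132 m.
ΔN = Δφ × 111132 = 233.4 m; ΔE = Δλ × 111132 × cos(67.4030°) = -0.0086 × 111132 × 0.384247 = -367.2 m.

ΔE = -367 m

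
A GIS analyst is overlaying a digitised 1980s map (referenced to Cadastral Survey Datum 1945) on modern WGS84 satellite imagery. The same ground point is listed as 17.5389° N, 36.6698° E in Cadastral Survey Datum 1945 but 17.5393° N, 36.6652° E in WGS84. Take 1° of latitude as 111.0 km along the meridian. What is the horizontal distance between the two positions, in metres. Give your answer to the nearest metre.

489 m

Δφ = 17.5393° − 17.5389° = +0.0004°; Δλ = 36.6652° − 36.6698° = -0.0046°.
ΔN = Δφ × 111000 = 44.4 m; ΔE = Δλ × 111000 × cos(17.5389°) = -0.0046 × 111000 × 0.953513 = -486.9 m.
Distance = √(ΔE² + ΔN²) = √((-486.9)² + 44.4²) = 488.9 m.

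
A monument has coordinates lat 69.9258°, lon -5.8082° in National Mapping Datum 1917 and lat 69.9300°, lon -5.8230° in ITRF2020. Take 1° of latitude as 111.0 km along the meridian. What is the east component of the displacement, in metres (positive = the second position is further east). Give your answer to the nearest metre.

ΔE = -564 m

Δφ = 69.9300° − 69.9258° = +0.0042°; Δλ = -5.8230° − -5.8082° = -0.0148°.
ΔN = Δφ × 111000 = 466.2 m; ΔE = Δλ × 111000 × cos(69.9258°) = -0.0148 × 111000 × 0.343237 = -563.9 m.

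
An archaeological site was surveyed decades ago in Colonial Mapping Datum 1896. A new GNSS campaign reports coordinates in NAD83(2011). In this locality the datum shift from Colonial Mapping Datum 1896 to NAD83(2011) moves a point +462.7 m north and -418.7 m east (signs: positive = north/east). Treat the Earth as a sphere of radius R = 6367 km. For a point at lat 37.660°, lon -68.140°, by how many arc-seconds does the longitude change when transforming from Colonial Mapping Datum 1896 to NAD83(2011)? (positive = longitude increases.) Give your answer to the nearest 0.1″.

At latitude 37.660°, cos φ = 0.791650.
One radian of longitude at latitude φ spans R cos φ, so Δλ = ΔE / (R cos φ) = -418.7 / (6367000 × 0.791650) = -8.3068e-05 rad = -17.134″.

Δλ = -17.1″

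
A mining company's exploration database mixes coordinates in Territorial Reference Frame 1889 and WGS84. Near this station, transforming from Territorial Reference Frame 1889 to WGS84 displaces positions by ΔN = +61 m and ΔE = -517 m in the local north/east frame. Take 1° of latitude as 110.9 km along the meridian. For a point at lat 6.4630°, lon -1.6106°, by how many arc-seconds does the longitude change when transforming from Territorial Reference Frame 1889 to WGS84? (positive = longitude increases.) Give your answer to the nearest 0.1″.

At latitude 6.4630°, cos φ = 0.993645.
1° of longitude at this latitude = 110.9 × cos φ = 110.20 km, so Δλ = -517.0 / 110195.2 = -0.0046917° = -16.890″.

Δλ = -16.9″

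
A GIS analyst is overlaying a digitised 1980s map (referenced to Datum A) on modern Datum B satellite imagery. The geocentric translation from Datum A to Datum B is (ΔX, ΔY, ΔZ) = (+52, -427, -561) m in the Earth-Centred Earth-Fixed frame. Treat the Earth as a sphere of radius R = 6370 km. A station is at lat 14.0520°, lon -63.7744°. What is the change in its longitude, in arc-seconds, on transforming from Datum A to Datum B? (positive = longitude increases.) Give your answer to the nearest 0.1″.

Δλ = -4.7″

sin φ = 0.242802, cos φ = 0.970076, sin λ = -0.897061, cos λ = 0.441907.
East component: ΔE = −sin λ·ΔX + cos λ·ΔY = −(-0.897061)(52) + (0.441907)(-427) = -142.05 m.
1° of latitude spans πR/180 = 111177 m; at latitude φ, 1° of longitude spans that × cos φ = 107850.6 m, so Δλ = -142.05 / 107850.6 × 3600 = -4.741″.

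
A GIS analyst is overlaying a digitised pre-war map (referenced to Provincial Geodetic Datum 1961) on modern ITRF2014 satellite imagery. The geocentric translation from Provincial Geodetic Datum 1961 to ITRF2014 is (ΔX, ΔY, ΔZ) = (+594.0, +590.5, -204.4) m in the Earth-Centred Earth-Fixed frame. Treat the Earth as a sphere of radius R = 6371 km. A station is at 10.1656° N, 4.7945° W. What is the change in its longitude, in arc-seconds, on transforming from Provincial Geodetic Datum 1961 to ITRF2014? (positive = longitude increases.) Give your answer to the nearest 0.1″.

sin φ = 0.176494, cos φ = 0.984302, sin λ = -0.083582, cos λ = 0.996501.
East component: ΔE = −sin λ·ΔX + cos λ·ΔY = −(-0.083582)(594.0) + (0.996501)(590.5) = 638.08 m.
1° of latitude spans πR/180 = 111195 m; at latitude φ, 1° of longitude spans that × cos φ = 109449.4 m, so Δλ = 638.08 / 109449.4 × 3600 = 20.988″.

Δλ = 21.0″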